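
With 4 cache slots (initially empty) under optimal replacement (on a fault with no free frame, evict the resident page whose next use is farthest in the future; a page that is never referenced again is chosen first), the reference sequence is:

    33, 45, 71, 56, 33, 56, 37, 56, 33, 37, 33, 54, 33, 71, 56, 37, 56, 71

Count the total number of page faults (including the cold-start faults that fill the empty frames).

7

33 → fault, frames (33)
45 → fault, frames (33 45)
71 → fault, frames (33 45 71)
56 → fault, frames (33 45 71 56)
33 → hit
56 → hit
37 → fault, evict 45, frames (33 71 56 37)
56 → hit
33 → hit
37 → hit
33 → hit
54 → fault, evict 37, frames (33 71 56 54)
33 → hit
71 → hit
56 → hit
37 → fault, evict 54, frames (33 71 56 37)
56 → hit
71 → hit
Page faults: 7.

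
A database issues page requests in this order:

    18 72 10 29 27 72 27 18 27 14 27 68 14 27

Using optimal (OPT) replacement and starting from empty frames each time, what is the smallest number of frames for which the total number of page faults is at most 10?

2

f=1: 14 faults
f=2: 9 faults
f=3: 7 faults
f=4: 7 faults
f=5: 7 faults
f=6: 7 faults
f=7: 7 faults
Smallest f with faults ≤ 10 is 2.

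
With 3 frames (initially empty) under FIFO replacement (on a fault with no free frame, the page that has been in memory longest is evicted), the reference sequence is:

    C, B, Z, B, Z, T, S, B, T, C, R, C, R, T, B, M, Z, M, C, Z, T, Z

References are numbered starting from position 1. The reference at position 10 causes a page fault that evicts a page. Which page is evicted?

pos 1: C -> miss, frames {C}
pos 2: B -> miss, frames {C,B}
pos 3: Z -> miss, frames {C,B,Z}
pos 4: B -> hit
pos 5: Z -> hit
pos 6: T -> miss, evict C, frames {B,Z,T}
pos 7: S -> miss, evict B, frames {Z,T,S}
pos 8: B -> miss, evict Z, frames {T,S,B}
pos 9: T -> hit
pos 10: C -> miss, evict T, frames {S,B,C}
At position 10, page T is evicted.

T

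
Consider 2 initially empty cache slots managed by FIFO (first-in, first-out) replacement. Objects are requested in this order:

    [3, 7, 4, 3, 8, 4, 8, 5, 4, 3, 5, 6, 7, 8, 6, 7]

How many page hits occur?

3

3: fault, frames (3)
7: fault, frames (3 7)
4: fault, evict 3, frames (7 4)
3: fault, evict 7, frames (4 3)
8: fault, evict 4, frames (3 8)
4: fault, evict 3, frames (8 4)
8: hit
5: fault, evict 8, frames (4 5)
4: hit
3: fault, evict 4, frames (5 3)
5: hit
6: fault, evict 5, frames (3 6)
7: fault, evict 3, frames (6 7)
8: fault, evict 6, frames (7 8)
6: fault, evict 7, frames (8 6)
7: fault, evict 8, frames (6 7)
Hits: 3.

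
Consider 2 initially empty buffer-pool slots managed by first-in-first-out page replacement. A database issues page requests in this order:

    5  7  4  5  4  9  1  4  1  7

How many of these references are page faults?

5 → miss, frames (5)
7 → miss, frames (5 7)
4 → miss, evict 5, frames (7 4)
5 → miss, evict 7, frames (4 5)
4 → hit
9 → miss, evict 4, frames (5 9)
1 → miss, evict 5, frames (9 1)
4 → miss, evict 9, frames (1 4)
1 → hit
7 → miss, evict 1, frames (4 7)
Page faults: 8.

8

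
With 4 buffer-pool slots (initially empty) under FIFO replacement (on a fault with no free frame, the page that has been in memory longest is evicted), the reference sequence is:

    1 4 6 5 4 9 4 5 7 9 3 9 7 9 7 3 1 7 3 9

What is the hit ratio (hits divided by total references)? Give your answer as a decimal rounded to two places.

0.60

1 -> fault, frames {1}
4 -> fault, frames {1,4}
6 -> fault, frames {1,4,6}
5 -> fault, frames {1,4,6,5}
4 -> hit
9 -> fault, evict 1, frames {4,6,5,9}
4 -> hit
5 -> hit
7 -> fault, evict 4, frames {6,5,9,7}
9 -> hit
3 -> fault, evict 6, frames {5,9,7,3}
9 -> hit
7 -> hit
9 -> hit
7 -> hit
3 -> hit
1 -> fault, evict 5, frames {9,7,3,1}
7 -> hit
3 -> hit
9 -> hit
Hits: 12 of 20 references → 12/20 = 0.6000.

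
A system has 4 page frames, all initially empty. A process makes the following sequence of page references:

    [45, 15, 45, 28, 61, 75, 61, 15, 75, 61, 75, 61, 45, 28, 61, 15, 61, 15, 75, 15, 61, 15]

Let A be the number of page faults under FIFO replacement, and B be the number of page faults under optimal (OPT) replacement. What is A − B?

1

Under FIFO: F F . F F F . . . . . . F . . F . . . . . . → 7 faults.
Under OPT: F F . F F F . . . . . . . F . . . . . . . . → 6 faults.
A − B = 7 − 6 = 1.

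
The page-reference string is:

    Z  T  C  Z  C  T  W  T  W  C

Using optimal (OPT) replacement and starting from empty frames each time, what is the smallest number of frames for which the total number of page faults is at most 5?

3

f=1: 10 faults
f=2: 6 faults
f=3: 4 faults
f=4: 4 faults
Smallest f with faults ≤ 5 is 3.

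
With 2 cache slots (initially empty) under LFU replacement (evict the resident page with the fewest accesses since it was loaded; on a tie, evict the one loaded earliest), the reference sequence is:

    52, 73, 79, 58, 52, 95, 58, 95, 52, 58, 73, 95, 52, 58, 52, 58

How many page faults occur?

52 → miss, frames {52}
73 → miss, frames {52,73}
79 → miss, evict 52, frames {73,79}
58 → miss, evict 73, frames {79,58}
52 → miss, evict 79, frames {58,52}
95 → miss, evict 58, frames {52,95}
58 → miss, evict 52, frames {95,58}
95 → hit
52 → miss, evict 58, frames {95,52}
58 → miss, evict 52, frames {95,58}
73 → miss, evict 58, frames {95,73}
95 → hit
52 → miss, evict 73, frames {95,52}
58 → miss, evict 52, frames {95,58}
52 → miss, evict 58, frames {95,52}
58 → miss, evict 52, frames {95,58}
Page faults: 14.

14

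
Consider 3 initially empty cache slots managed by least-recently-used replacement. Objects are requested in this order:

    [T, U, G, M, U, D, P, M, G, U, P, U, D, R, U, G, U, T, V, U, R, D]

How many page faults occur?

17

T: miss, frames {T}
U: miss, frames {T,U}
G: miss, frames {T,U,G}
M: miss, evict T, frames {U,G,M}
U: hit
D: miss, evict G, frames {M,U,D}
P: miss, evict M, frames {U,D,P}
M: miss, evict U, frames {D,P,M}
G: miss, evict D, frames {P,M,G}
U: miss, evict P, frames {M,G,U}
P: miss, evict M, frames {G,U,P}
U: hit
D: miss, evict G, frames {P,U,D}
R: miss, evict P, frames {U,D,R}
U: hit
G: miss, evict D, frames {R,U,G}
U: hit
T: miss, evict R, frames {G,U,T}
V: miss, evict G, frames {U,T,V}
U: hit
R: miss, evict T, frames {V,U,R}
D: miss, evict V, frames {U,R,D}
Page faults: 17.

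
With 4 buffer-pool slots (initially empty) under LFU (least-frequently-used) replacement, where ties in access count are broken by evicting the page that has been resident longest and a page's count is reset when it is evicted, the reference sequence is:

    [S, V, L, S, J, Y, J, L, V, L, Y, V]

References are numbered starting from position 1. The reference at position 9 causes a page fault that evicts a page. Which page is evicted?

Y

pos 1: S: miss, frames {S}
pos 2: V: miss, frames {S,V}
pos 3: L: miss, frames {S,V,L}
pos 4: S: hit
pos 5: J: miss, frames {S,V,L,J}
pos 6: Y: miss, evict V, frames {S,L,J,Y}
pos 7: J: hit
pos 8: L: hit
pos 9: V: miss, evict Y, frames {S,L,J,V}
At position 9, page Y is evicted.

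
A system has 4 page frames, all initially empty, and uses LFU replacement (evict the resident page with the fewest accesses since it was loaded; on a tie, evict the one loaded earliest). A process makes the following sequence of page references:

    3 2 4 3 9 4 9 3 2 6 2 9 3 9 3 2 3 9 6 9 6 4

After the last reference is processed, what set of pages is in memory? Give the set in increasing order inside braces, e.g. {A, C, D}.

{3, 4, 6, 9}

3 → fault, frames (3)
2 → fault, frames (3 2)
4 → fault, frames (3 2 4)
3 → hit
9 → fault, frames (3 2 4 9)
4 → hit
9 → hit
3 → hit
2 → hit
6 → fault, evict 2, frames (3 4 9 6)
2 → fault, evict 6, frames (3 4 9 2)
9 → hit
3 → hit
9 → hit
3 → hit
2 → hit
3 → hit
9 → hit
6 → fault, evict 4, frames (3 9 2 6)
9 → hit
6 → hit
4 → fault, evict 2, frames (3 9 6 4)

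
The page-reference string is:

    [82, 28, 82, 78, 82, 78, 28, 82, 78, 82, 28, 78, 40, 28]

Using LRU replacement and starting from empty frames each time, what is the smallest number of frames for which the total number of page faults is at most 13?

f=1: 14 faults
f=2: 10 faults
f=3: 4 faults
f=4: 4 faults
Smallest f with faults ≤ 13 is 2.

2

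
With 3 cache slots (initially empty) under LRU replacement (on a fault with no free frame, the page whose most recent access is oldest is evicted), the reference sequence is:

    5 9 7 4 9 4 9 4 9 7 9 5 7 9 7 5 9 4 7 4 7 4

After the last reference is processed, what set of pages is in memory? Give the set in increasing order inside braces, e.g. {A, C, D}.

{4, 7, 9}

5 → miss, frames {5}
9 → miss, frames {5,9}
7 → miss, frames {5,9,7}
4 → miss, evict 5, frames {9,7,4}
9 → hit
4 → hit
9 → hit
4 → hit
9 → hit
7 → hit
9 → hit
5 → miss, evict 4, frames {7,9,5}
7 → hit
9 → hit
7 → hit
5 → hit
9 → hit
4 → miss, evict 7, frames {5,9,4}
7 → miss, evict 5, frames {9,4,7}
4 → hit
7 → hit
4 → hit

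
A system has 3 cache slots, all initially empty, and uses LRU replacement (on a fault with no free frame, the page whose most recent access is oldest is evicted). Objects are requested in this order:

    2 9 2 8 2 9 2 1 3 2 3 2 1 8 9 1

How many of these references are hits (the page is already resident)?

2 -> fault, frames [2]
9 -> fault, frames [2, 9]
2 -> hit
8 -> fault, frames [9, 2, 8]
2 -> hit
9 -> hit
2 -> hit
1 -> fault, evict 8, frames [9, 2, 1]
3 -> fault, evict 9, frames [2, 1, 3]
2 -> hit
3 -> hit
2 -> hit
1 -> hit
8 -> fault, evict 3, frames [2, 1, 8]
9 -> fault, evict 2, frames [1, 8, 9]
1 -> hit
Hits: 9.

9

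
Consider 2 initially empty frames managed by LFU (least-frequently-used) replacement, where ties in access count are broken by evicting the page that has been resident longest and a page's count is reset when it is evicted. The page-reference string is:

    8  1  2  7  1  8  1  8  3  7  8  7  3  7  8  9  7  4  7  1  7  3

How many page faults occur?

17

8 → miss, frames (8)
1 → miss, frames (8 1)
2 → miss, evict 8, frames (1 2)
7 → miss, evict 1, frames (2 7)
1 → miss, evict 2, frames (7 1)
8 → miss, evict 7, frames (1 8)
1 → hit
8 → hit
3 → miss, evict 1, frames (8 3)
7 → miss, evict 3, frames (8 7)
8 → hit
7 → hit
3 → miss, evict 7, frames (8 3)
7 → miss, evict 3, frames (8 7)
8 → hit
9 → miss, evict 7, frames (8 9)
7 → miss, evict 9, frames (8 7)
4 → miss, evict 7, frames (8 4)
7 → miss, evict 4, frames (8 7)
1 → miss, evict 7, frames (8 1)
7 → miss, evict 1, frames (8 7)
3 → miss, evict 7, frames (8 3)
Page faults: 17.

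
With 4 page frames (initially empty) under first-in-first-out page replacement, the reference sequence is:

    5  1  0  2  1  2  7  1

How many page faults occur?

5

5: fault, frames {5}
1: fault, frames {5,1}
0: fault, frames {5,1,0}
2: fault, frames {5,1,0,2}
1: hit
2: hit
7: fault, evict 5, frames {1,0,2,7}
1: hit
Page faults: 5.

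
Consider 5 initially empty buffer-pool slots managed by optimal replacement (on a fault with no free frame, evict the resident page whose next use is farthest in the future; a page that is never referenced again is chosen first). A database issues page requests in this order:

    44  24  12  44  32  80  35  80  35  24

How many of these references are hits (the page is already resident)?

4

44 -> miss, frames [44]
24 -> miss, frames [44, 24]
12 -> miss, frames [44, 24, 12]
44 -> hit
32 -> miss, frames [44, 24, 12, 32]
80 -> miss, frames [44, 24, 12, 32, 80]
35 -> miss, evict 32, frames [44, 24, 12, 80, 35]
80 -> hit
35 -> hit
24 -> hit
Hits: 4.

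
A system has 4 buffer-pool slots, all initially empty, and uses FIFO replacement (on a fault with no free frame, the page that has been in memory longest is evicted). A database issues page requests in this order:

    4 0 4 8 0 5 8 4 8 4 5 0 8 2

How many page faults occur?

5

4 → miss, frames (4)
0 → miss, frames (4 0)
4 → hit
8 → miss, frames (4 0 8)
0 → hit
5 → miss, frames (4 0 8 5)
8 → hit
4 → hit
8 → hit
4 → hit
5 → hit
0 → hit
8 → hit
2 → miss, evict 4, frames (0 8 5 2)
Page faults: 5.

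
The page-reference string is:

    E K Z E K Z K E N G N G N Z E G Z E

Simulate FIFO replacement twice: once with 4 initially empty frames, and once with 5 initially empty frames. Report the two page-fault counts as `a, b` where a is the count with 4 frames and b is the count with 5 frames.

6, 5

4 frames: F F F . . . . . F F . . . . F . . . → 6 faults.
5 frames: F F F . . . . . F F . . . . . . . . → 5 faults.
5 < 6: adding a frame reduced faults, as is typical.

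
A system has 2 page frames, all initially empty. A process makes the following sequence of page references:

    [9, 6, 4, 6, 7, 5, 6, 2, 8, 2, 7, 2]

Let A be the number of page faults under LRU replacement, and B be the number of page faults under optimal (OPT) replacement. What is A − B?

Under LRU: F F F . F F F F F . F . → 9 faults.
Under OPT: F F F . F F . F F . F . → 8 faults.
A − B = 9 − 8 = 1.

1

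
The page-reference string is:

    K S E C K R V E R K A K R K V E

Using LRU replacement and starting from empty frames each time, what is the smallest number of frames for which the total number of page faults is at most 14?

2

f=1: 16 faults
f=2: 14 faults
f=3: 12 faults
f=4: 10 faults
f=5: 7 faults
f=6: 7 faults
f=7: 7 faults
Smallest f with faults ≤ 14 is 2.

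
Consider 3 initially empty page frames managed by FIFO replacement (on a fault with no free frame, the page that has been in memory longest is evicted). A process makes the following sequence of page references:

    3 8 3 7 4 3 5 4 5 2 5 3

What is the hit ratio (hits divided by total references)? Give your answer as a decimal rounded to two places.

0.42

3 → fault, frames [3]
8 → fault, frames [3, 8]
3 → hit
7 → fault, frames [3, 8, 7]
4 → fault, evict 3, frames [8, 7, 4]
3 → fault, evict 8, frames [7, 4, 3]
5 → fault, evict 7, frames [4, 3, 5]
4 → hit
5 → hit
2 → fault, evict 4, frames [3, 5, 2]
5 → hit
3 → hit
Hits: 5 of 12 references → 5/12 = 0.4167.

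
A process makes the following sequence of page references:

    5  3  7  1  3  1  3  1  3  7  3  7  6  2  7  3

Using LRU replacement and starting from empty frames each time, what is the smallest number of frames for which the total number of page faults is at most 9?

3

f=1: 16 faults
f=2: 10 faults
f=3: 7 faults
f=4: 6 faults
f=5: 6 faults
f=6: 6 faults
Smallest f with faults ≤ 9 is 3.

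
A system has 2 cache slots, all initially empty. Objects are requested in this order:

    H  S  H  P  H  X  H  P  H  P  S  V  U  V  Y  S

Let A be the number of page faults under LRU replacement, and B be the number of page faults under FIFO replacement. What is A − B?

-2

Under LRU: F F . F . F . F . . F F F . F F → 10 faults.
Under FIFO: F F . F F F . F F . F F F . F F → 12 faults.
A − B = 10 − 12 = -2.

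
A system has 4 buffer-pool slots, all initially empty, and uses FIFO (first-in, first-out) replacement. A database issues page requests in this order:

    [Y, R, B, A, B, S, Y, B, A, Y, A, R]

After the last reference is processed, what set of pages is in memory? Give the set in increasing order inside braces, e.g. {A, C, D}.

{A, R, S, Y}

Y: fault, frames [Y]
R: fault, frames [Y, R]
B: fault, frames [Y, R, B]
A: fault, frames [Y, R, B, A]
B: hit
S: fault, evict Y, frames [R, B, A, S]
Y: fault, evict R, frames [B, A, S, Y]
B: hit
A: hit
Y: hit
A: hit
R: fault, evict B, frames [A, S, Y, R]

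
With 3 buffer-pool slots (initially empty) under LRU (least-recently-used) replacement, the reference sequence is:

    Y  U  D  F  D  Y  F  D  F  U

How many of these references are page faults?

Y: miss, frames [Y]
U: miss, frames [Y, U]
D: miss, frames [Y, U, D]
F: miss, evict Y, frames [U, D, F]
D: hit
Y: miss, evict U, frames [F, D, Y]
F: hit
D: hit
F: hit
U: miss, evict Y, frames [D, F, U]
Page faults: 6.

6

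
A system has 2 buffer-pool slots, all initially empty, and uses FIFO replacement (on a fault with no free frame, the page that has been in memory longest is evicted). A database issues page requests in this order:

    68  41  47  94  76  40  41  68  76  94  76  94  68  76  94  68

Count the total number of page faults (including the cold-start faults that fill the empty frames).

14

68: fault, frames (68)
41: fault, frames (68 41)
47: fault, evict 68, frames (41 47)
94: fault, evict 41, frames (47 94)
76: fault, evict 47, frames (94 76)
40: fault, evict 94, frames (76 40)
41: fault, evict 76, frames (40 41)
68: fault, evict 40, frames (41 68)
76: fault, evict 41, frames (68 76)
94: fault, evict 68, frames (76 94)
76: hit
94: hit
68: fault, evict 76, frames (94 68)
76: fault, evict 94, frames (68 76)
94: fault, evict 68, frames (76 94)
68: fault, evict 76, frames (94 68)
Page faults: 14.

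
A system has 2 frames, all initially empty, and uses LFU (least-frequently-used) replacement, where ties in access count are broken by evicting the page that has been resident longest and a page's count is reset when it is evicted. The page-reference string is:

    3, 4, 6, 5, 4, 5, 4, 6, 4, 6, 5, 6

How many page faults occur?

3 -> miss, frames [3]
4 -> miss, frames [3, 4]
6 -> miss, evict 3, frames [4, 6]
5 -> miss, evict 4, frames [6, 5]
4 -> miss, evict 6, frames [5, 4]
5 -> hit
4 -> hit
6 -> miss, evict 5, frames [4, 6]
4 -> hit
6 -> hit
5 -> miss, evict 6, frames [4, 5]
6 -> miss, evict 5, frames [4, 6]
Page faults: 8.

8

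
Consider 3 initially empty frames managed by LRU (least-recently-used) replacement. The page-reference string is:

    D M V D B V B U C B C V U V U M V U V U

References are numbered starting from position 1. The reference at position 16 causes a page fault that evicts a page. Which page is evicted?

C

pos 1: D → fault, frames [D]
pos 2: M → fault, frames [D, M]
pos 3: V → fault, frames [D, M, V]
pos 4: D → hit
pos 5: B → fault, evict M, frames [V, D, B]
pos 6: V → hit
pos 7: B → hit
pos 8: U → fault, evict D, frames [V, B, U]
pos 9: C → fault, evict V, frames [B, U, C]
pos 10: B → hit
pos 11: C → hit
pos 12: V → fault, evict U, frames [B, C, V]
pos 13: U → fault, evict B, frames [C, V, U]
pos 14: V → hit
pos 15: U → hit
pos 16: M → fault, evict C, frames [V, U, M]
At position 16, page C is evicted.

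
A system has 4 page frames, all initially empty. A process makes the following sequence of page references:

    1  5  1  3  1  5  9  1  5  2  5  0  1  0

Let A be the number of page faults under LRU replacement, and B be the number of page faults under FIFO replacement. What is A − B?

Under LRU: F F . F . . F . . F . F . . → 6 faults.
Under FIFO: F F . F . . F . . F . F F . → 7 faults.
A − B = 6 − 7 = -1.

-1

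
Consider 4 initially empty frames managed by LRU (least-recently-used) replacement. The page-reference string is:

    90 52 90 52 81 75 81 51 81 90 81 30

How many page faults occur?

90: miss, frames {90}
52: miss, frames {90,52}
90: hit
52: hit
81: miss, frames {90,52,81}
75: miss, frames {90,52,81,75}
81: hit
51: miss, evict 90, frames {52,75,81,51}
81: hit
90: miss, evict 52, frames {75,51,81,90}
81: hit
30: miss, evict 75, frames {51,90,81,30}
Page faults: 7.

7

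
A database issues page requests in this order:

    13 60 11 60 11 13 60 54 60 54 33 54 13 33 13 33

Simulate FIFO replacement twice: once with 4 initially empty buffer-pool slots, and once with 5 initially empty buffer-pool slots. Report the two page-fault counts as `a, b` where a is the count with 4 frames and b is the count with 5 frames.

6, 5

4 frames: F F F . . . . F . . F . F . . . → 6 faults.
5 frames: F F F . . . . F . . F . . . . . → 5 faults.
5 < 6: adding a frame reduced faults, as is typical.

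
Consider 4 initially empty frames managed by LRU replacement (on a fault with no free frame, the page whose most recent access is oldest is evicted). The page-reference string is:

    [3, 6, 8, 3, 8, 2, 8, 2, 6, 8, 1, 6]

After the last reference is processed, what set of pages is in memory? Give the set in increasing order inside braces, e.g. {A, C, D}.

3 -> miss, frames (3)
6 -> miss, frames (3 6)
8 -> miss, frames (3 6 8)
3 -> hit
8 -> hit
2 -> miss, frames (6 3 8 2)
8 -> hit
2 -> hit
6 -> hit
8 -> hit
1 -> miss, evict 3, frames (2 6 8 1)
6 -> hit

{1, 2, 6, 8}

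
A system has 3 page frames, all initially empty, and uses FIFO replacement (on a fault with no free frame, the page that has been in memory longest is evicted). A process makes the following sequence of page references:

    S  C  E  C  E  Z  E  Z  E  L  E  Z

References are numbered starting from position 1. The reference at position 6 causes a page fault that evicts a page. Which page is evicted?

S

pos 1: S -> miss, frames [S]
pos 2: C -> miss, frames [S, C]
pos 3: E -> miss, frames [S, C, E]
pos 4: C -> hit
pos 5: E -> hit
pos 6: Z -> miss, evict S, frames [C, E, Z]
At position 6, page S is evicted.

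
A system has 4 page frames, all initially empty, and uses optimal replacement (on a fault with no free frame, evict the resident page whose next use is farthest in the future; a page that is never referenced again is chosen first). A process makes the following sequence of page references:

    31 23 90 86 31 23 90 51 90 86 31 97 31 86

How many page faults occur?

6

31 → miss, frames {31}
23 → miss, frames {31,23}
90 → miss, frames {31,23,90}
86 → miss, frames {31,23,90,86}
31 → hit
23 → hit
90 → hit
51 → miss, evict 23, frames {31,90,86,51}
90 → hit
86 → hit
31 → hit
97 → miss, evict 51, frames {31,90,86,97}
31 → hit
86 → hit
Page faults: 6.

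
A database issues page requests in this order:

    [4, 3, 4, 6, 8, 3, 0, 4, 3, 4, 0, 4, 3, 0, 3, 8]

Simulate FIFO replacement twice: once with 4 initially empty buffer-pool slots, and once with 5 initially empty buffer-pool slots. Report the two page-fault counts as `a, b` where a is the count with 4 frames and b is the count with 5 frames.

4 frames: F F . F F . F F F . . . . . . . → 7 faults.
5 frames: F F . F F . F . . . . . . . . . → 5 faults.
5 < 7: adding a frame reduced faults, as is typical.

7, 5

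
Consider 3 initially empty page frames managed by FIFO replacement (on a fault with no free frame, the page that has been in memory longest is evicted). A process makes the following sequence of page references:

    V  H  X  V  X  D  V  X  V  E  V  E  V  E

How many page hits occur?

8

V → fault, frames {V}
H → fault, frames {V,H}
X → fault, frames {V,H,X}
V → hit
X → hit
D → fault, evict V, frames {H,X,D}
V → fault, evict H, frames {X,D,V}
X → hit
V → hit
E → fault, evict X, frames {D,V,E}
V → hit
E → hit
V → hit
E → hit
Hits: 8.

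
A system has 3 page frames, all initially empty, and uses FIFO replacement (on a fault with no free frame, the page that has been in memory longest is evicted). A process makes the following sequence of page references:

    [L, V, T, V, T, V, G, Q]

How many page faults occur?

5

L: fault, frames (L)
V: fault, frames (L V)
T: fault, frames (L V T)
V: hit
T: hit
V: hit
G: fault, evict L, frames (V T G)
Q: fault, evict V, frames (T G Q)
Page faults: 5.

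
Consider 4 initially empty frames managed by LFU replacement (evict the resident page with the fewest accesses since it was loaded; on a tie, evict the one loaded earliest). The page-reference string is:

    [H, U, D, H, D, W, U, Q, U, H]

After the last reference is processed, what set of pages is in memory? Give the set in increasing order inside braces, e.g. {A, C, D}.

H -> miss, frames {H}
U -> miss, frames {H,U}
D -> miss, frames {H,U,D}
H -> hit
D -> hit
W -> miss, frames {H,U,D,W}
U -> hit
Q -> miss, evict W, frames {H,U,D,Q}
U -> hit
H -> hit

{D, H, Q, U}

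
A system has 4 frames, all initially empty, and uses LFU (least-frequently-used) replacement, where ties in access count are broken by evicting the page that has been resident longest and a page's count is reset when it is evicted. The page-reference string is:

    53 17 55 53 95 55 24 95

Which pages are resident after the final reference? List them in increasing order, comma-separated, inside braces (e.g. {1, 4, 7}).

{24, 53, 55, 95}

53 -> miss, frames [53]
17 -> miss, frames [53, 17]
55 -> miss, frames [53, 17, 55]
53 -> hit
95 -> miss, frames [53, 17, 55, 95]
55 -> hit
24 -> miss, evict 17, frames [53, 55, 95, 24]
95 -> hit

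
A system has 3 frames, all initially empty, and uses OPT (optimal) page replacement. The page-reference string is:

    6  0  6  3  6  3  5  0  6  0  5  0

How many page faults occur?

6 -> fault, frames {6}
0 -> fault, frames {6,0}
6 -> hit
3 -> fault, frames {6,0,3}
6 -> hit
3 -> hit
5 -> fault, evict 3, frames {6,0,5}
0 -> hit
6 -> hit
0 -> hit
5 -> hit
0 -> hit
Page faults: 4.

4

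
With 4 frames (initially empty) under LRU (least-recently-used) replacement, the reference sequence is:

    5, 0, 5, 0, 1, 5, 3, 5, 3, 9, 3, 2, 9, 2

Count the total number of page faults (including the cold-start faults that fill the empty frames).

5 -> fault, frames {5}
0 -> fault, frames {5,0}
5 -> hit
0 -> hit
1 -> fault, frames {5,0,1}
5 -> hit
3 -> fault, frames {0,1,5,3}
5 -> hit
3 -> hit
9 -> fault, evict 0, frames {1,5,3,9}
3 -> hit
2 -> fault, evict 1, frames {5,9,3,2}
9 -> hit
2 -> hit
Page faults: 6.

6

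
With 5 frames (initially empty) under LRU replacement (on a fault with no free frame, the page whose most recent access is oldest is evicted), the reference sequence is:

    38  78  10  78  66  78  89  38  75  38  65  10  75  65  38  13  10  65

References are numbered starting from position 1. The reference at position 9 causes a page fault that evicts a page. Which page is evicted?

pos 1: 38 → fault, frames {38}
pos 2: 78 → fault, frames {38,78}
pos 3: 10 → fault, frames {38,78,10}
pos 4: 78 → hit
pos 5: 66 → fault, frames {38,10,78,66}
pos 6: 78 → hit
pos 7: 89 → fault, frames {38,10,66,78,89}
pos 8: 38 → hit
pos 9: 75 → fault, evict 10, frames {66,78,89,38,75}
At position 9, page 10 is evicted.

10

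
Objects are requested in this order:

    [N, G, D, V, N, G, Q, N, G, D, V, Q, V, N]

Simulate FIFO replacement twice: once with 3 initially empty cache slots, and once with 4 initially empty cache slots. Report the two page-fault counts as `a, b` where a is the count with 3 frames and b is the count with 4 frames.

10, 11

3 frames: F F F F F F F . . F F . . F → 10 faults.
4 frames: F F F F . . F F F F F F . F → 11 faults.
11 > 10: adding a frame increased faults — Belady's anomaly.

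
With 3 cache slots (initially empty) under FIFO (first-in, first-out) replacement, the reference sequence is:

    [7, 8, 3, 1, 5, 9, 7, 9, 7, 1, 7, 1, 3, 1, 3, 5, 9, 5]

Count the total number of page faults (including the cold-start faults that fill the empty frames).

11

7: miss, frames {7}
8: miss, frames {7,8}
3: miss, frames {7,8,3}
1: miss, evict 7, frames {8,3,1}
5: miss, evict 8, frames {3,1,5}
9: miss, evict 3, frames {1,5,9}
7: miss, evict 1, frames {5,9,7}
9: hit
7: hit
1: miss, evict 5, frames {9,7,1}
7: hit
1: hit
3: miss, evict 9, frames {7,1,3}
1: hit
3: hit
5: miss, evict 7, frames {1,3,5}
9: miss, evict 1, frames {3,5,9}
5: hit
Page faults: 11.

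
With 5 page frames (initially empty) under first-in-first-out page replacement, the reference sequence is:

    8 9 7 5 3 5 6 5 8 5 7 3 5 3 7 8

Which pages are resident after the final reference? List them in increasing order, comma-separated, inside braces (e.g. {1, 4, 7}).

{3, 5, 6, 7, 8}

8 → miss, frames [8]
9 → miss, frames [8, 9]
7 → miss, frames [8, 9, 7]
5 → miss, frames [8, 9, 7, 5]
3 → miss, frames [8, 9, 7, 5, 3]
5 → hit
6 → miss, evict 8, frames [9, 7, 5, 3, 6]
5 → hit
8 → miss, evict 9, frames [7, 5, 3, 6, 8]
5 → hit
7 → hit
3 → hit
5 → hit
3 → hit
7 → hit
8 → hit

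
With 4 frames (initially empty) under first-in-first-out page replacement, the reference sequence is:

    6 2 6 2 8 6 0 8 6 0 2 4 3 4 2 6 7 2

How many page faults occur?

6: fault, frames [6]
2: fault, frames [6, 2]
6: hit
2: hit
8: fault, frames [6, 2, 8]
6: hit
0: fault, frames [6, 2, 8, 0]
8: hit
6: hit
0: hit
2: hit
4: fault, evict 6, frames [2, 8, 0, 4]
3: fault, evict 2, frames [8, 0, 4, 3]
4: hit
2: fault, evict 8, frames [0, 4, 3, 2]
6: fault, evict 0, frames [4, 3, 2, 6]
7: fault, evict 4, frames [3, 2, 6, 7]
2: hit
Page faults: 9.

9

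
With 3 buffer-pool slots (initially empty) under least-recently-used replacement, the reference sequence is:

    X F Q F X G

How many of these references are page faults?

4

X → miss, frames (X)
F → miss, frames (X F)
Q → miss, frames (X F Q)
F → hit
X → hit
G → miss, evict Q, frames (F X G)
Page faults: 4.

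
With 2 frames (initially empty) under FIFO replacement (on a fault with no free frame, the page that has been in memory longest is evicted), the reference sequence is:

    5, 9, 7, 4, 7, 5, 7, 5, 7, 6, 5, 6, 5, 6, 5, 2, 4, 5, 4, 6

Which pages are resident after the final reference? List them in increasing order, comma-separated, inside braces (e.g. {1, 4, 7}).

5 -> fault, frames [5]
9 -> fault, frames [5, 9]
7 -> fault, evict 5, frames [9, 7]
4 -> fault, evict 9, frames [7, 4]
7 -> hit
5 -> fault, evict 7, frames [4, 5]
7 -> fault, evict 4, frames [5, 7]
5 -> hit
7 -> hit
6 -> fault, evict 5, frames [7, 6]
5 -> fault, evict 7, frames [6, 5]
6 -> hit
5 -> hit
6 -> hit
5 -> hit
2 -> fault, evict 6, frames [5, 2]
4 -> fault, evict 5, frames [2, 4]
5 -> fault, evict 2, frames [4, 5]
4 -> hit
6 -> fault, evict 4, frames [5, 6]

{5, 6}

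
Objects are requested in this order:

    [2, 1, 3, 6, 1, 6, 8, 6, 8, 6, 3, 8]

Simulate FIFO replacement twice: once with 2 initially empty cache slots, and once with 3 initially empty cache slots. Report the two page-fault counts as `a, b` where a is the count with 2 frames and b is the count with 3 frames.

2 frames: F F F F F . F F . . F F → 9 faults.
3 frames: F F F F . . F . . . . . → 5 faults.
5 < 9: adding a frame reduced faults, as is typical.

9, 5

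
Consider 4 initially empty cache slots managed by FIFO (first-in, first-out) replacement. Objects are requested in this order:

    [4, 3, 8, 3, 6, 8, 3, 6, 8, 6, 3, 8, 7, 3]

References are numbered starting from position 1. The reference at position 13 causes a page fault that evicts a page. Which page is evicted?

pos 1: 4: miss, frames {4}
pos 2: 3: miss, frames {4,3}
pos 3: 8: miss, frames {4,3,8}
pos 4: 3: hit
pos 5: 6: miss, frames {4,3,8,6}
pos 6: 8: hit
pos 7: 3: hit
pos 8: 6: hit
pos 9: 8: hit
pos 10: 6: hit
pos 11: 3: hit
pos 12: 8: hit
pos 13: 7: miss, evict 4, frames {3,8,6,7}
At position 13, page 4 is evicted.

4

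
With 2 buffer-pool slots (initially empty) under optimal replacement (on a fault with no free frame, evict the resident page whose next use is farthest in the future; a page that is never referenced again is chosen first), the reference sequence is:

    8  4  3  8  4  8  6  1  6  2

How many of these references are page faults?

8 -> fault, frames {8}
4 -> fault, frames {8,4}
3 -> fault, evict 4, frames {8,3}
8 -> hit
4 -> fault, evict 3, frames {8,4}
8 -> hit
6 -> fault, evict 4, frames {8,6}
1 -> fault, evict 8, frames {6,1}
6 -> hit
2 -> fault, evict 1, frames {6,2}
Page faults: 7.

7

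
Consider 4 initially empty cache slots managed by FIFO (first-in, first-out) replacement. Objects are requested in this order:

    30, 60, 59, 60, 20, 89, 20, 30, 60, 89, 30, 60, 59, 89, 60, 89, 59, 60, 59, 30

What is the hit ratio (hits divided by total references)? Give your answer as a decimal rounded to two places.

30 → fault, frames {30}
60 → fault, frames {30,60}
59 → fault, frames {30,60,59}
60 → hit
20 → fault, frames {30,60,59,20}
89 → fault, evict 30, frames {60,59,20,89}
20 → hit
30 → fault, evict 60, frames {59,20,89,30}
60 → fault, evict 59, frames {20,89,30,60}
89 → hit
30 → hit
60 → hit
59 → fault, evict 20, frames {89,30,60,59}
89 → hit
60 → hit
89 → hit
59 → hit
60 → hit
59 → hit
30 → hit
Hits: 12 of 20 references → 12/20 = 0.6000.

0.60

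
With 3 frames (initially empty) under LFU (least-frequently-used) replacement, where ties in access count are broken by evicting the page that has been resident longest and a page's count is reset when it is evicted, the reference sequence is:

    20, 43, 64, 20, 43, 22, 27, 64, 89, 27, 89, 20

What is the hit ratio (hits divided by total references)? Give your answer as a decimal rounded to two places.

20 → miss, frames {20}
43 → miss, frames {20,43}
64 → miss, frames {20,43,64}
20 → hit
43 → hit
22 → miss, evict 64, frames {20,43,22}
27 → miss, evict 22, frames {20,43,27}
64 → miss, evict 27, frames {20,43,64}
89 → miss, evict 64, frames {20,43,89}
27 → miss, evict 89, frames {20,43,27}
89 → miss, evict 27, frames {20,43,89}
20 → hit
Hits: 3 of 12 references → 3/12 = 0.2500.

0.25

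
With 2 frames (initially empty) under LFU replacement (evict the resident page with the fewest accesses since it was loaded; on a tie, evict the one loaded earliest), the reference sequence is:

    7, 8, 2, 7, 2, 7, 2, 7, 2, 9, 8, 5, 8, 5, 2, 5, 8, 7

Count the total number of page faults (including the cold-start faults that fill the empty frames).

11

7 -> fault, frames [7]
8 -> fault, frames [7, 8]
2 -> fault, evict 7, frames [8, 2]
7 -> fault, evict 8, frames [2, 7]
2 -> hit
7 -> hit
2 -> hit
7 -> hit
2 -> hit
9 -> fault, evict 7, frames [2, 9]
8 -> fault, evict 9, frames [2, 8]
5 -> fault, evict 8, frames [2, 5]
8 -> fault, evict 5, frames [2, 8]
5 -> fault, evict 8, frames [2, 5]
2 -> hit
5 -> hit
8 -> fault, evict 5, frames [2, 8]
7 -> fault, evict 8, frames [2, 7]
Page faults: 11.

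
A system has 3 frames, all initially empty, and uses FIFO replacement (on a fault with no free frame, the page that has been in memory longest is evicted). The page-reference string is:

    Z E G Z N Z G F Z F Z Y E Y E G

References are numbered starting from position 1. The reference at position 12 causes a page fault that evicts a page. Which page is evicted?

pos 1: Z: miss, frames {Z}
pos 2: E: miss, frames {Z,E}
pos 3: G: miss, frames {Z,E,G}
pos 4: Z: hit
pos 5: N: miss, evict Z, frames {E,G,N}
pos 6: Z: miss, evict E, frames {G,N,Z}
pos 7: G: hit
pos 8: F: miss, evict G, frames {N,Z,F}
pos 9: Z: hit
pos 10: F: hit
pos 11: Z: hit
pos 12: Y: miss, evict N, frames {Z,F,Y}
At position 12, page N is evicted.

N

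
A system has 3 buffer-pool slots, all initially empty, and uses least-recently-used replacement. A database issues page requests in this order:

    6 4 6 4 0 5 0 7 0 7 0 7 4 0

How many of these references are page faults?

6

6 → fault, frames (6)
4 → fault, frames (6 4)
6 → hit
4 → hit
0 → fault, frames (6 4 0)
5 → fault, evict 6, frames (4 0 5)
0 → hit
7 → fault, evict 4, frames (5 0 7)
0 → hit
7 → hit
0 → hit
7 → hit
4 → fault, evict 5, frames (0 7 4)
0 → hit
Page faults: 6.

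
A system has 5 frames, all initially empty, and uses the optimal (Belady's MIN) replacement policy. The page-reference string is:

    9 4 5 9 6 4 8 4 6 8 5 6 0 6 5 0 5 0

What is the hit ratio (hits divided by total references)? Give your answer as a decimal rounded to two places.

9: fault, frames (9)
4: fault, frames (9 4)
5: fault, frames (9 4 5)
9: hit
6: fault, frames (9 4 5 6)
4: hit
8: fault, frames (9 4 5 6 8)
4: hit
6: hit
8: hit
5: hit
6: hit
0: fault, evict 8, frames (9 4 5 6 0)
6: hit
5: hit
0: hit
5: hit
0: hit
Hits: 12 of 18 references → 12/18 = 0.6667.

0.67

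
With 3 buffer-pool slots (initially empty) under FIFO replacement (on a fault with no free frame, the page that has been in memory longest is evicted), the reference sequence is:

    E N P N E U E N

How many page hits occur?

E: fault, frames {E}
N: fault, frames {E,N}
P: fault, frames {E,N,P}
N: hit
E: hit
U: fault, evict E, frames {N,P,U}
E: fault, evict N, frames {P,U,E}
N: fault, evict P, frames {U,E,N}
Hits: 2.

2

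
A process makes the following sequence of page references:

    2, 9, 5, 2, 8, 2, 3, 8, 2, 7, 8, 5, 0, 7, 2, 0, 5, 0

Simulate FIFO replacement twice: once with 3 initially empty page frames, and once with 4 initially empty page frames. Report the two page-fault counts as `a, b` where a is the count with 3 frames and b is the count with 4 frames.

14, 9

3 frames: F F F . F F F . . F F F F F F . F F → 14 faults.
4 frames: F F F . F . F . F F . F F . . . . . → 9 faults.
9 < 14: adding a frame reduced faults, as is typical.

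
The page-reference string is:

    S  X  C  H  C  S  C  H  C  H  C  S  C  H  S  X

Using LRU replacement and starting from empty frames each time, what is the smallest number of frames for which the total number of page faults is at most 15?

2

f=1: 16 faults
f=2: 10 faults
f=3: 6 faults
f=4: 4 faults
Smallest f with faults ≤ 15 is 2.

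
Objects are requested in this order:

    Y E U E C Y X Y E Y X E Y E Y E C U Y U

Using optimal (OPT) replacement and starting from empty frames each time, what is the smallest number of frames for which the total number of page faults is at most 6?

4

f=1: 20 faults
f=2: 11 faults
f=3: 7 faults
f=4: 6 faults
f=5: 5 faults
Smallest f with faults ≤ 6 is 4.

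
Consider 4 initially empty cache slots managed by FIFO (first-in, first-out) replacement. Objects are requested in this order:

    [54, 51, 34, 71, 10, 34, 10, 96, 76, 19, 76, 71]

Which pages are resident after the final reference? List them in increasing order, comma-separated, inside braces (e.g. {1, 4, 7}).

54 -> miss, frames (54)
51 -> miss, frames (54 51)
34 -> miss, frames (54 51 34)
71 -> miss, frames (54 51 34 71)
10 -> miss, evict 54, frames (51 34 71 10)
34 -> hit
10 -> hit
96 -> miss, evict 51, frames (34 71 10 96)
76 -> miss, evict 34, frames (71 10 96 76)
19 -> miss, evict 71, frames (10 96 76 19)
76 -> hit
71 -> miss, evict 10, frames (96 76 19 71)

{19, 71, 76, 96}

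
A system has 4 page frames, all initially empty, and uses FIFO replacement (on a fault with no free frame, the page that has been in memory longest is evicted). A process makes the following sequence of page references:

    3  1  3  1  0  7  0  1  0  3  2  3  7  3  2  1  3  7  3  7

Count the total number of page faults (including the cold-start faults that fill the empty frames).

7

3 -> miss, frames {3}
1 -> miss, frames {3,1}
3 -> hit
1 -> hit
0 -> miss, frames {3,1,0}
7 -> miss, frames {3,1,0,7}
0 -> hit
1 -> hit
0 -> hit
3 -> hit
2 -> miss, evict 3, frames {1,0,7,2}
3 -> miss, evict 1, frames {0,7,2,3}
7 -> hit
3 -> hit
2 -> hit
1 -> miss, evict 0, frames {7,2,3,1}
3 -> hit
7 -> hit
3 -> hit
7 -> hit
Page faults: 7.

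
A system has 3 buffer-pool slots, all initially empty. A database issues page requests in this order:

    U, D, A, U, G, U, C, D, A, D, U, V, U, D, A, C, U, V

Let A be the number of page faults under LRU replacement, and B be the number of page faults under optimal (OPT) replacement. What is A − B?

4

Under LRU: F F F . F . F F F . F F . . F F F F → 13 faults.
Under OPT: F F F . F . F . F . . F . . F F . . → 9 faults.
A − B = 13 − 9 = 4.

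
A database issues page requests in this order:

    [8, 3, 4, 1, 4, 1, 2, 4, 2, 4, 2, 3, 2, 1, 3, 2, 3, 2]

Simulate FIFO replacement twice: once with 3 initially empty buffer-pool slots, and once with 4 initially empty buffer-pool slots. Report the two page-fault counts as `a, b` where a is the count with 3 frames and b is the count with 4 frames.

3 frames: F F F F . . F . . . . F . . . . . . → 6 faults.
4 frames: F F F F . . F . . . . . . . . . . . → 5 faults.
5 < 6: adding a frame reduced faults, as is typical.

6, 5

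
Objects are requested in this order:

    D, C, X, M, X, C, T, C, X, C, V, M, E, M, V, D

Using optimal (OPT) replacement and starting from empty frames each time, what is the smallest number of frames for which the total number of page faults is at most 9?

3

f=1: 16 faults
f=2: 12 faults
f=3: 9 faults
f=4: 8 faults
f=5: 7 faults
f=6: 7 faults
f=7: 7 faults
Smallest f with faults ≤ 9 is 3.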